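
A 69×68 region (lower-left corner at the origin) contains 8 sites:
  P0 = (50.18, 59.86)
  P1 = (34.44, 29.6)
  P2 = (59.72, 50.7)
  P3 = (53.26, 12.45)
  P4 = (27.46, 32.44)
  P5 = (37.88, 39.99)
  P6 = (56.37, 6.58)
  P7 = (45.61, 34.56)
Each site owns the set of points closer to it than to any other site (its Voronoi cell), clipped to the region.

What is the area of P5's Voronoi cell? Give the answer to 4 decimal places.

1. box [0,69]×[0,68]: [(0, 0) (69, 0) (69, 68) (0, 68)]
2. ⊥bis P5·P0 via (44.03,49.925): [(0, 0) (69, 0) (69, 34.468) (14.8308, 68) (0, 68)]  |A|=3783.7985
3. ⊥bis P5·P1 via (36.16,34.795): [(0, 46.7671) (69, 23.9221) (69, 34.468) (14.8308, 68) (0, 68)]  |A|=1345.0207
4. ⊥bis P5·P2 via (48.8,45.345): [(0, 46.7671) (57.4264, 27.754) (47.6542, 47.6815) (14.8308, 68) (0, 68)]  |A|=1135.8712
5. ⊥bis P5·P3 via (45.57,26.22): [(0, 46.7671) (51.7073, 29.6475) (55.4679, 31.7476) (47.6542, 47.6815) (14.8308, 68) (0, 68)]  |A|=1126.3055
6. ⊥bis P5·P4 via (32.67,36.215): [(32.9221, 35.867) (51.7073, 29.6475) (55.4679, 31.7476) (47.6542, 47.6815) (14.8308, 68) (9.6396, 68)]  |A|=621.9151
7. ⊥bis P5·P6 via (47.125,23.285): [(32.9221, 35.867) (51.7073, 29.6475) (55.4679, 31.7476) (47.6542, 47.6815) (14.8308, 68) (9.6396, 68)]  |A|=621.9151
8. ⊥bis P5·P7 via (41.745,37.275): [(32.9221, 35.867) (39.2778, 33.7627) (48.2301, 46.5071) (47.6542, 47.6815) (14.8308, 68) (9.6396, 68)]  |A|=488.9388
9. canonical 6-gon: [(32.9221, 35.867) (39.2778, 33.7627) (48.2301, 46.5071) (47.6542, 47.6815) (14.8308, 68) (9.6396, 68)]
10. shoelace: 488.9388

Area of P5's cell: 488.9388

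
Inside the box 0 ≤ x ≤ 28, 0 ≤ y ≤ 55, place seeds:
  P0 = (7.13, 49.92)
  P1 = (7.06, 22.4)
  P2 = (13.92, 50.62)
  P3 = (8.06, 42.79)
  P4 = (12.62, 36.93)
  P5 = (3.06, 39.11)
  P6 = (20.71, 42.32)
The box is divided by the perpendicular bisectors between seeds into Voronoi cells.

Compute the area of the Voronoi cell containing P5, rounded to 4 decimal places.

1. box [0,28]×[0,55]: [(0, 0) (28, 0) (28, 55) (0, 55)]
2. ⊥bis P5·P0 via (5.095,44.515): [(0, 46.4333) (0, 0) (28, 0) (28, 35.8912)]  |A|=1152.5427
3. ⊥bis P5·P1 via (5.06,30.755): [(27.4234, 36.1083) (0, 46.4333) (0, 29.5437)]  |A|=231.5841
4. ⊥bis P5·P2 via (8.49,44.865): [(19.7242, 34.2653) (11.3615, 42.1556) (0, 46.4333) (0, 29.5437)]  |A|=193.503
5. ⊥bis P5·P3 via (5.56,40.95): [(11.8647, 32.3839) (2.1086, 45.6394) (0, 46.4333) (0, 29.5437)]  |A|=110.297
6. ⊥bis P5·P4 via (7.84,38.02): [(6.2482, 31.0394) (7.8108, 37.8919) (2.1086, 45.6394) (0, 46.4333) (0, 29.5437)]  |A|=92.1042
7. ⊥bis P5·P6 via (11.885,40.715): [(6.2482, 31.0394) (7.8108, 37.8919) (2.1086, 45.6394) (0, 46.4333) (0, 29.5437)]  |A|=92.1042
8. canonical 5-gon: [(6.2482, 31.0394) (7.8108, 37.8919) (2.1086, 45.6394) (0, 46.4333) (0, 29.5437)]
9. shoelace: 92.1042

Area of P5's cell: 92.1042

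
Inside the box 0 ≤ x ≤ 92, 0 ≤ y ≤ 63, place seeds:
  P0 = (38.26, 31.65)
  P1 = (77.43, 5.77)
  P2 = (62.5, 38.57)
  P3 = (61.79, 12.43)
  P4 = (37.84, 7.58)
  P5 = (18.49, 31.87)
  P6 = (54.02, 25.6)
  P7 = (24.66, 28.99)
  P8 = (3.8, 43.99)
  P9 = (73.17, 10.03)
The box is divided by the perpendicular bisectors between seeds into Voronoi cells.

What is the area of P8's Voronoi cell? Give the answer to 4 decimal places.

Area of P8's cell: 610.5533

1. box [0,92]×[0,63]: [(0, 0) (92, 0) (92, 63) (0, 63)]
2. ⊥bis P8·P0 via (21.03,37.82): [(0, 0) (7.4868, 0) (30.0469, 63) (0, 63)]  |A|=1182.3104
3. ⊥bis P8·P1 via (40.615,24.88): [(0, 0) (7.4868, 0) (30.0469, 63) (0, 63)]  |A|=1182.3104
4. ⊥bis P8·P2 via (33.15,41.28): [(0, 0) (7.4868, 0) (30.0469, 63) (0, 63)]  |A|=1182.3104
5. ⊥bis P8·P3 via (32.795,28.21): [(0, 0) (7.4868, 0) (30.0469, 63) (0, 63)]  |A|=1182.3104
6. ⊥bis P8·P4 via (20.82,25.785): [(0, 6.3202) (14.657, 20.0232) (30.0469, 63) (0, 63)]  |A|=1061.0378
7. ⊥bis P8·P5 via (11.145,37.93): [(0, 24.4217) (28.6802, 59.1834) (30.0469, 63) (0, 63)]  |A|=610.5533
8. ⊥bis P8·P6 via (28.91,34.795): [(0, 24.4217) (28.6802, 59.1834) (30.0469, 63) (0, 63)]  |A|=610.5533
9. ⊥bis P8·P7 via (14.23,36.49): [(0, 24.4217) (28.6802, 59.1834) (30.0469, 63) (0, 63)]  |A|=610.5533
10. ⊥bis P8·P9 via (38.485,27.01): [(0, 24.4217) (28.6802, 59.1834) (30.0469, 63) (0, 63)]  |A|=610.5533
11. canonical 4-gon: [(0, 24.4217) (28.6802, 59.1834) (30.0469, 63) (0, 63)]
12. shoelace: 610.5533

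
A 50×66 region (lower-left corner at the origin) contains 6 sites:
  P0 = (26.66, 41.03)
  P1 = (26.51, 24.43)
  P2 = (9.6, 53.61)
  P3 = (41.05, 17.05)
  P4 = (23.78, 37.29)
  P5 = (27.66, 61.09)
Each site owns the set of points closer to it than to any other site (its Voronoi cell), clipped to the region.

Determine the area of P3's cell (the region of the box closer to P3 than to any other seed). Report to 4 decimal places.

Area of P3's cell: 633.5318

1. box [0,50]×[0,66]: [(0, 0) (50, 0) (50, 66) (0, 66)]
2. ⊥bis P3·P0 via (33.855,29.04): [(0, 8.7242) (0, 0) (50, 0) (50, 38.7283)]  |A|=1186.3131
3. ⊥bis P3·P1 via (33.78,20.74): [(39.8051, 32.6105) (23.2531, 0) (50, 0) (50, 38.7283)]  |A|=633.5318
4. ⊥bis P3·P2 via (25.325,35.33): [(39.8051, 32.6105) (23.2531, 0) (50, 0) (50, 38.7283)]  |A|=633.5318
5. ⊥bis P3·P4 via (32.415,27.17): [(39.8051, 32.6105) (23.2531, 0) (50, 0) (50, 38.7283)]  |A|=633.5318
6. ⊥bis P3·P5 via (34.355,39.07): [(39.8051, 32.6105) (23.2531, 0) (50, 0) (50, 38.7283)]  |A|=633.5318
7. canonical 4-gon: [(39.8051, 32.6105) (23.2531, 0) (50, 0) (50, 38.7283)]
8. shoelace: 633.5318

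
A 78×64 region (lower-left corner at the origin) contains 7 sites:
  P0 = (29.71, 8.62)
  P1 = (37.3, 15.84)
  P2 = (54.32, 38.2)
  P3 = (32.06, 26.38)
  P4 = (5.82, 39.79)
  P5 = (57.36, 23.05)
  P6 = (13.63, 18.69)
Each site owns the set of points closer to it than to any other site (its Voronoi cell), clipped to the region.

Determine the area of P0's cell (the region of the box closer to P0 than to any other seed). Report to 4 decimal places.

1. box [0,78]×[0,64]: [(0, 0) (78, 0) (78, 64) (0, 64)]
2. ⊥bis P0·P1 via (33.505,12.23): [(0, 47.452) (0, 0) (45.1388, 0)]  |A|=1070.9637
3. ⊥bis P0·P2 via (42.015,23.41): [(0, 47.452) (0, 0) (45.1388, 0)]  |A|=1070.9637
4. ⊥bis P0·P3 via (30.885,17.5): [(28.1473, 17.8623) (0, 21.5867) (0, 0) (45.1388, 0)]  |A|=706.9441
5. ⊥bis P0·P4 via (17.765,24.205): [(28.1473, 17.8623) (12.2363, 19.9676) (0, 10.5892) (0, 0) (45.1388, 0)]  |A|=639.6594
6. ⊥bis P0·P5 via (43.535,15.835): [(28.1473, 17.8623) (12.2363, 19.9676) (0, 10.5892) (0, 0) (45.1388, 0)]  |A|=639.6594
7. ⊥bis P0·P6 via (21.67,13.655): [(28.1473, 17.8623) (24.5988, 18.3318) (13.1186, 0) (45.1388, 0)]  |A|=321.1965
8. canonical 4-gon: [(28.1473, 17.8623) (24.5988, 18.3318) (13.1186, 0) (45.1388, 0)]
9. shoelace: 321.1965

Area of P0's cell: 321.1965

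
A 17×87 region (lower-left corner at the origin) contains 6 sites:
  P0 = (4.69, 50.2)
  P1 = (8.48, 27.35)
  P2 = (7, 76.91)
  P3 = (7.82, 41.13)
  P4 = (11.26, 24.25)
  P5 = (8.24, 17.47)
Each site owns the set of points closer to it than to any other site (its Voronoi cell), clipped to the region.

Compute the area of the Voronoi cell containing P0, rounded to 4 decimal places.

1. box [0,17]×[0,87]: [(0, 0) (17, 0) (17, 87) (0, 87)]
2. ⊥bis P0·P1 via (6.585,38.775): [(0, 37.6828) (17, 40.5025) (17, 87) (0, 87)]  |A|=814.4253
3. ⊥bis P0·P2 via (5.845,63.555): [(0, 64.0605) (0, 37.6828) (17, 40.5025) (17, 62.5903)]  |A|=411.9568
4. ⊥bis P0·P3 via (6.255,45.665): [(0, 64.0605) (0, 43.5064) (17, 49.373) (17, 62.5903)]  |A|=287.056
5. ⊥bis P0·P4 via (7.975,37.225): [(0, 64.0605) (0, 43.5064) (17, 49.373) (17, 62.5903)]  |A|=287.056
6. ⊥bis P0·P5 via (6.465,33.835): [(0, 64.0605) (0, 43.5064) (17, 49.373) (17, 62.5903)]  |A|=287.056
7. canonical 4-gon: [(0, 64.0605) (0, 43.5064) (17, 49.373) (17, 62.5903)]
8. shoelace: 287.056

Area of P0's cell: 287.0560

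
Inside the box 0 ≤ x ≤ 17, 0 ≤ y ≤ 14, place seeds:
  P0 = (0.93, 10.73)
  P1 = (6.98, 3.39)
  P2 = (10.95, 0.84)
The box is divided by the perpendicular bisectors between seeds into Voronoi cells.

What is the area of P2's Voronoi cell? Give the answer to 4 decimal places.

Area of P2's cell: 68.5619

1. box [0,17]×[0,14]: [(0, 0) (17, 0) (17, 14) (0, 14)]
2. ⊥bis P2·P0 via (5.94,5.785): [(0.2301, 0) (17, 0) (17, 14) (14.0484, 14)]  |A|=138.0507
3. ⊥bis P2·P1 via (8.965,2.115): [(7.6065, 0) (17, 0) (17, 14) (16.5989, 14)]  |A|=68.5619
4. canonical 4-gon: [(7.6065, 0) (17, 0) (17, 14) (16.5989, 14)]
5. shoelace: 68.5619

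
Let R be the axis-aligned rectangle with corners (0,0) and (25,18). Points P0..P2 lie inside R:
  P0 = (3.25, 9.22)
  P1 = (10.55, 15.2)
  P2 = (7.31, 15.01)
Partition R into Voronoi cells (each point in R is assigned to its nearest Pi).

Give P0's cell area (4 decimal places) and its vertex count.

1. box [0,25]×[0,18]: [(0, 0) (25, 0) (25, 18) (0, 18)]
2. ⊥bis P0·P1 via (6.9,12.21): [(0, 0) (16.9022, 0) (2.157, 18) (0, 18)]  |A|=171.5321
3. ⊥bis P0·P2 via (5.28,12.115): [(0, 15.8174) (0, 0) (16.9022, 0) (9.2694, 9.3176)]  |A|=152.0526
4. canonical 4-gon: [(0, 15.8174) (0, 0) (16.9022, 0) (9.2694, 9.3176)]
5. shoelace: 152.0526

Area of P0's cell: 152.0526 (4 vertices)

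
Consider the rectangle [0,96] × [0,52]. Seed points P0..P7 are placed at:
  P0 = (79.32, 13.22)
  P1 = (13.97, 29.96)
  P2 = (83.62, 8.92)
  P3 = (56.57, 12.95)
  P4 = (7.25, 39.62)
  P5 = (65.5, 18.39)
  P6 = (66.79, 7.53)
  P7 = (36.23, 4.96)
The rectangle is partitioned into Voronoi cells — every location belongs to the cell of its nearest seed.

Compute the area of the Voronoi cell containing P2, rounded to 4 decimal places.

Area of P2's cell: 313.7885

1. box [0,96]×[0,52]: [(0, 0) (96, 0) (96, 52) (0, 52)]
2. ⊥bis P2·P0 via (81.47,11.07): [(70.4, 0) (96, 0) (96, 25.6)]  |A|=327.68
3. ⊥bis P2·P1 via (48.795,19.44): [(70.4, 0) (96, 0) (96, 25.6)]  |A|=327.68
4. ⊥bis P2·P3 via (70.095,10.935): [(70.4, 0) (96, 0) (96, 25.6)]  |A|=327.68
5. ⊥bis P2·P4 via (45.435,24.27): [(70.4, 0) (96, 0) (96, 25.6)]  |A|=327.68
6. ⊥bis P2·P5 via (74.56,13.655): [(70.4, 0) (96, 0) (96, 25.6)]  |A|=327.68
7. ⊥bis P2·P6 via (75.205,8.225): [(75.4659, 5.0659) (75.8843, 0) (96, 0) (96, 25.6)]  |A|=313.7885
8. ⊥bis P2·P7 via (59.925,6.94): [(75.4659, 5.0659) (75.8843, 0) (96, 0) (96, 25.6)]  |A|=313.7885
9. canonical 4-gon: [(75.4659, 5.0659) (75.8843, 0) (96, 0) (96, 25.6)]
10. shoelace: 313.7885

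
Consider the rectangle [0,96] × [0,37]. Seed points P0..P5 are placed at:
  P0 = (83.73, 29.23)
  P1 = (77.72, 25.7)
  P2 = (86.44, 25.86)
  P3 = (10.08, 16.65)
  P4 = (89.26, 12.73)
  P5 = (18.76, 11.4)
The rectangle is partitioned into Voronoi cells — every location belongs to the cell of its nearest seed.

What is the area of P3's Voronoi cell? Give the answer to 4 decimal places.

1. box [0,96]×[0,37]: [(0, 0) (96, 0) (96, 37) (0, 37)]
2. ⊥bis P3·P0 via (46.905,22.94): [(0, 0) (50.8233, 0) (44.5034, 37) (0, 37)]  |A|=1763.5453
3. ⊥bis P3·P1 via (43.9,21.175): [(0, 0) (46.7331, 0) (41.7827, 37) (0, 37)]  |A|=1637.5425
4. ⊥bis P3·P2 via (48.26,21.255): [(0, 0) (46.7331, 0) (41.7827, 37) (0, 37)]  |A|=1637.5425
5. ⊥bis P3·P4 via (49.67,14.69): [(0, 0) (46.7331, 0) (41.7827, 37) (0, 37)]  |A|=1637.5425
6. ⊥bis P3·P5 via (14.42,14.025): [(0, 0) (5.9371, 0) (28.3162, 37) (0, 37)]  |A|=633.6862
7. canonical 4-gon: [(0, 0) (5.9371, 0) (28.3162, 37) (0, 37)]
8. shoelace: 633.6862

Area of P3's cell: 633.6862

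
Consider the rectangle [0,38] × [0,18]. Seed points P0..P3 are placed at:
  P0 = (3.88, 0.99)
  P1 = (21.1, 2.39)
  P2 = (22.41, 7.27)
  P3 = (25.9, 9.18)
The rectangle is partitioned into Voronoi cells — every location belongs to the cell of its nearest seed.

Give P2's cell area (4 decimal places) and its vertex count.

Area of P2's cell: 145.8206 (4 vertices)

1. box [0,38]×[0,18]: [(0, 0) (38, 0) (38, 18) (0, 18)]
2. ⊥bis P2·P0 via (13.145,4.13): [(14.5447, 0) (38, 0) (38, 18) (8.4443, 18)]  |A|=477.0988
3. ⊥bis P2·P1 via (21.755,4.83): [(12.0223, 7.4427) (38, 0.4691) (38, 18) (8.4443, 18)]  |A|=383.7201
4. ⊥bis P2·P3 via (24.155,8.225): [(12.0223, 7.4427) (26.7463, 3.4901) (18.8054, 18) (8.4443, 18)]  |A|=145.8206
5. canonical 4-gon: [(12.0223, 7.4427) (26.7463, 3.4901) (18.8054, 18) (8.4443, 18)]
6. shoelace: 145.8206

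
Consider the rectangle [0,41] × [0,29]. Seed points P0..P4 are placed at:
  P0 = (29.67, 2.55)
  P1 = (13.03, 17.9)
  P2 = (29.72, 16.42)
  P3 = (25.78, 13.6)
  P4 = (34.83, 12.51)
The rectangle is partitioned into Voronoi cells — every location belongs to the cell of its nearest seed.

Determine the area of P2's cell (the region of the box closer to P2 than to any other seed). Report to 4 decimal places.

Area of P2's cell: 204.8917

1. box [0,41]×[0,29]: [(0, 0) (41, 0) (41, 29) (0, 29)]
2. ⊥bis P2·P0 via (29.695,9.485): [(0, 9.592) (41, 9.4442) (41, 29) (0, 29)]  |A|=798.756
3. ⊥bis P2·P1 via (21.375,17.16): [(20.6973, 9.5174) (41, 9.4442) (41, 29) (22.4249, 29)]  |A|=379.4625
4. ⊥bis P2·P3 via (27.75,15.01): [(21.9081, 23.1721) (31.7096, 9.4777) (41, 9.4442) (41, 29) (22.4249, 29)]  |A|=304.2537
5. ⊥bis P2·P4 via (32.275,14.465): [(21.9081, 23.1721) (30.1385, 11.6728) (41, 25.8677) (41, 29) (22.4249, 29)]  |A|=204.8917
6. canonical 5-gon: [(21.9081, 23.1721) (30.1385, 11.6728) (41, 25.8677) (41, 29) (22.4249, 29)]
7. shoelace: 204.8917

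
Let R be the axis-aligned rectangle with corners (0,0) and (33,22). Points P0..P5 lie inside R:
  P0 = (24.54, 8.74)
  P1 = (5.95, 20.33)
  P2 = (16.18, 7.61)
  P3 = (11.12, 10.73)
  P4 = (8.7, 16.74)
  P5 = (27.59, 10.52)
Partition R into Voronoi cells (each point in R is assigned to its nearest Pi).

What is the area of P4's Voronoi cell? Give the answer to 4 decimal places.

Area of P4's cell: 111.1476

1. box [0,33]×[0,22]: [(0, 0) (33, 0) (33, 22) (0, 22)]
2. ⊥bis P4·P0 via (16.62,12.74): [(0, 0) (10.1857, 0) (21.2968, 22) (0, 22)]  |A|=346.3067
3. ⊥bis P4·P1 via (7.325,18.535): [(0, 12.9239) (0, 0) (10.1857, 0) (21.2968, 22) (11.8484, 22)]  |A|=292.5382
4. ⊥bis P4·P2 via (12.44,12.175): [(0, 12.9239) (0, 1.9832) (19.0836, 17.618) (21.2968, 22) (11.8484, 22)]  |A|=183.8897
5. ⊥bis P4·P3 via (9.91,13.735): [(0, 12.9239) (0, 9.7446) (18.6297, 17.2461) (19.0836, 17.618) (21.2968, 22) (11.8484, 22)]  |A|=111.593
6. ⊥bis P4·P5 via (18.145,13.63): [(0, 12.9239) (0, 9.7446) (18.6297, 17.2461) (19.0836, 17.618) (20.1597, 19.7486) (20.901, 22) (11.8484, 22)]  |A|=111.1476
7. canonical 7-gon: [(0, 12.9239) (0, 9.7446) (18.6297, 17.2461) (19.0836, 17.618) (20.1597, 19.7486) (20.901, 22) (11.8484, 22)]
8. shoelace: 111.1476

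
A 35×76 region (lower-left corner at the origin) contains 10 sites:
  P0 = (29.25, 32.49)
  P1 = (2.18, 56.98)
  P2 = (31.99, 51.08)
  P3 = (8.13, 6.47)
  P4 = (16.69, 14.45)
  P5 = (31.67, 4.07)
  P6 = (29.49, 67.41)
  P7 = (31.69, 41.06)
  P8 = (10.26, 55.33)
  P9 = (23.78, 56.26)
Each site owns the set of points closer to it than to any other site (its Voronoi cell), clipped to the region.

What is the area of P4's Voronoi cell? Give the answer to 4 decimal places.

1. box [0,35]×[0,76]: [(0, 0) (35, 0) (35, 76) (0, 76)]
2. ⊥bis P4·P0 via (22.97,23.47): [(0, 39.4624) (0, 0) (35, 0) (35, 15.0943)]  |A|=954.7433
3. ⊥bis P4·P1 via (9.435,35.715): [(6.7152, 34.7871) (0, 32.4961) (0, 0) (35, 0) (35, 15.0943)]  |A|=931.3531
4. ⊥bis P4·P2 via (24.34,32.765): [(6.7152, 34.7871) (0, 32.4961) (0, 0) (35, 0) (35, 15.0943)]  |A|=931.3531
5. ⊥bis P4·P3 via (12.41,10.46): [(6.7152, 34.7871) (0, 32.4961) (0, 23.772) (22.1613, 0) (35, 0) (35, 15.0943)]  |A|=667.9445
6. ⊥bis P4·P5 via (24.18,9.26): [(30.4283, 18.2773) (6.7152, 34.7871) (0, 32.4961) (0, 23.772) (19.6386, 2.706)]  |A|=481.8732
7. ⊥bis P4·P6 via (23.09,40.93): [(30.4283, 18.2773) (6.7152, 34.7871) (0, 32.4961) (0, 23.772) (19.6386, 2.706)]  |A|=481.8732
8. ⊥bis P4·P7 via (24.19,27.755): [(30.4283, 18.2773) (6.7152, 34.7871) (0, 32.4961) (0, 23.772) (19.6386, 2.706)]  |A|=481.8732
9. ⊥bis P4·P8 via (13.475,34.89): [(30.4283, 18.2773) (7.8403, 34.0037) (1.4926, 33.0053) (0, 32.4961) (0, 23.772) (19.6386, 2.706)]  |A|=478.8253
10. ⊥bis P4·P9 via (20.235,35.355): [(30.4283, 18.2773) (7.8403, 34.0037) (1.4926, 33.0053) (0, 32.4961) (0, 23.772) (19.6386, 2.706)]  |A|=478.8253
11. canonical 6-gon: [(30.4283, 18.2773) (7.8403, 34.0037) (1.4926, 33.0053) (0, 32.4961) (0, 23.772) (19.6386, 2.706)]
12. shoelace: 478.8253

Area of P4's cell: 478.8253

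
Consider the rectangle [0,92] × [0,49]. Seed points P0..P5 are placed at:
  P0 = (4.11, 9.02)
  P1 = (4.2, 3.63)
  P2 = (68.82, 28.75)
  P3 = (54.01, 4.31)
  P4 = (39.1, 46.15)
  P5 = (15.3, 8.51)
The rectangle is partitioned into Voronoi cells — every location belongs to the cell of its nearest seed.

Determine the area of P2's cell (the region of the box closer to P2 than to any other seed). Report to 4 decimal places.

Area of P2's cell: 1517.5153

1. box [0,92]×[0,49]: [(0, 0) (92, 0) (92, 49) (0, 49)]
2. ⊥bis P2·P0 via (36.465,18.885): [(42.223, 0) (92, 0) (92, 49) (27.283, 49)]  |A|=2805.1033
3. ⊥bis P2·P1 via (36.51,16.19): [(40.1115, 6.9254) (42.8036, 0) (92, 0) (92, 49) (27.283, 49)]  |A|=2803.0929
4. ⊥bis P2·P3 via (61.415,16.53): [(31.6913, 34.5418) (88.6934, 0) (92, 0) (92, 49) (27.283, 49)]  |A|=2002.5176
5. ⊥bis P2·P4 via (53.96,37.45): [(46.8717, 25.3429) (88.6934, 0) (92, 0) (92, 49) (60.7221, 49)]  |A|=1517.5153
6. ⊥bis P2·P5 via (42.06,18.63): [(46.8717, 25.3429) (88.6934, 0) (92, 0) (92, 49) (60.7221, 49)]  |A|=1517.5153
7. canonical 5-gon: [(46.8717, 25.3429) (88.6934, 0) (92, 0) (92, 49) (60.7221, 49)]
8. shoelace: 1517.5153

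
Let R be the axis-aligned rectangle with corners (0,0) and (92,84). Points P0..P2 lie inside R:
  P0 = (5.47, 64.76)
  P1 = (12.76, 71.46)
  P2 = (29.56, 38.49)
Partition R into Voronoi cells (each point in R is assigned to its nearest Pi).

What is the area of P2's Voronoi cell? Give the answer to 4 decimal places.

1. box [0,92]×[0,84]: [(0, 0) (92, 0) (92, 84) (0, 84)]
2. ⊥bis P2·P0 via (17.515,51.625): [(0, 35.5635) (0, 0) (92, 0) (92, 84) (52.8197, 84)]  |A|=6448.7975
3. ⊥bis P2·P1 via (21.16,54.975): [(21.1784, 54.9844) (0, 35.5635) (0, 0) (92, 0) (92, 84) (78.1216, 84)]  |A|=6081.7232
4. canonical 6-gon: [(21.1784, 54.9844) (0, 35.5635) (0, 0) (92, 0) (92, 84) (78.1216, 84)]
5. shoelace: 6081.7232

Area of P2's cell: 6081.7232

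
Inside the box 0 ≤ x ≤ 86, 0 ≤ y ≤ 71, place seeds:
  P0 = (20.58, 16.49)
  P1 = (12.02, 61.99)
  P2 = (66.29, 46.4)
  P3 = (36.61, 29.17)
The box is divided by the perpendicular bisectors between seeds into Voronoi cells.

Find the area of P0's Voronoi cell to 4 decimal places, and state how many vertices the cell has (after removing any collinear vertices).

Area of P0's cell: 1196.7507 (4 vertices)

1. box [0,86]×[0,71]: [(0, 0) (86, 0) (86, 71) (0, 71)]
2. ⊥bis P0·P1 via (16.3,39.24): [(0, 36.1735) (0, 0) (86, 0) (86, 52.3528)]  |A|=3806.6284
3. ⊥bis P0·P2 via (43.435,31.445): [(35.9192, 42.931) (0, 36.1735) (0, 0) (64.0108, 0)]  |A|=2023.685
4. ⊥bis P0·P3 via (28.595,22.83): [(15.7032, 39.1277) (0, 36.1735) (0, 0) (46.6539, 0)]  |A|=1196.7507
5. canonical 4-gon: [(15.7032, 39.1277) (0, 36.1735) (0, 0) (46.6539, 0)]
6. shoelace: 1196.7507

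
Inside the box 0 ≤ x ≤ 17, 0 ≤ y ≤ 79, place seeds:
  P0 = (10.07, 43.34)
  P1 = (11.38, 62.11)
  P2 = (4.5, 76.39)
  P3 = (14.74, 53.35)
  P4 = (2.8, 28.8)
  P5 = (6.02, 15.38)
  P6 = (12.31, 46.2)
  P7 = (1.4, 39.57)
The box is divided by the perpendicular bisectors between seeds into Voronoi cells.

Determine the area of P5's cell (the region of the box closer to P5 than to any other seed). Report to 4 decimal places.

Area of P5's cell: 392.2131

1. box [0,17]×[0,79]: [(0, 0) (17, 0) (17, 79) (0, 79)]
2. ⊥bis P5·P0 via (8.045,29.36): [(0, 30.5253) (0, 0) (17, 0) (17, 28.0629)]  |A|=497.9996
3. ⊥bis P5·P1 via (8.7,38.745): [(0, 30.5253) (0, 0) (17, 0) (17, 28.0629)]  |A|=497.9996
4. ⊥bis P5·P2 via (5.26,45.885): [(0, 30.5253) (0, 0) (17, 0) (17, 28.0629)]  |A|=497.9996
5. ⊥bis P5·P3 via (10.38,34.365): [(0, 30.5253) (0, 0) (17, 0) (17, 28.0629)]  |A|=497.9996
6. ⊥bis P5·P4 via (4.41,22.09): [(0, 21.0319) (0, 0) (17, 0) (17, 25.1108)]  |A|=392.2131
7. ⊥bis P5·P6 via (9.165,30.79): [(0, 21.0319) (0, 0) (17, 0) (17, 25.1108)]  |A|=392.2131
8. ⊥bis P5·P7 via (3.71,27.475): [(0, 21.0319) (0, 0) (17, 0) (17, 25.1108)]  |A|=392.2131
9. canonical 4-gon: [(0, 21.0319) (0, 0) (17, 0) (17, 25.1108)]
10. shoelace: 392.2131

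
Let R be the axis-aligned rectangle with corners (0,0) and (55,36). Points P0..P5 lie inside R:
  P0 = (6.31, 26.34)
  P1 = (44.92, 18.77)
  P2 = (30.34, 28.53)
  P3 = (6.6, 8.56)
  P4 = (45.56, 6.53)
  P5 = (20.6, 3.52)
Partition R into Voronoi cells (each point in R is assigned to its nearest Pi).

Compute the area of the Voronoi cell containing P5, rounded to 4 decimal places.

1. box [0,55]×[0,36]: [(0, 0) (55, 0) (55, 36) (0, 36)]
2. ⊥bis P5·P0 via (13.455,14.93): [(0, 6.5044) (0, 0) (55, 0) (55, 36) (47.1021, 36)]  |A|=1285.3475
3. ⊥bis P5·P1 via (32.76,11.145): [(25.6127, 22.5432) (0, 6.5044) (0, 0) (39.7485, 0)]  |A|=531.3275
4. ⊥bis P5·P2 via (25.47,16.025): [(31.0667, 13.8454) (19.1402, 18.4901) (0, 6.5044) (0, 0) (39.7485, 0)]  |A|=492.1264
5. ⊥bis P5·P3 via (13.6,6.04): [(31.0667, 13.8454) (19.1402, 18.4901) (17.7741, 17.6346) (11.4256, 0) (39.7485, 0)]  |A|=333.5785
6. ⊥bis P5·P4 via (33.08,5.025): [(32.2424, 11.9704) (31.0667, 13.8454) (19.1402, 18.4901) (17.7741, 17.6346) (11.4256, 0) (33.686, 0)]  |A|=297.2929
7. canonical 6-gon: [(32.2424, 11.9704) (31.0667, 13.8454) (19.1402, 18.4901) (17.7741, 17.6346) (11.4256, 0) (33.686, 0)]
8. shoelace: 297.2929

Area of P5's cell: 297.2929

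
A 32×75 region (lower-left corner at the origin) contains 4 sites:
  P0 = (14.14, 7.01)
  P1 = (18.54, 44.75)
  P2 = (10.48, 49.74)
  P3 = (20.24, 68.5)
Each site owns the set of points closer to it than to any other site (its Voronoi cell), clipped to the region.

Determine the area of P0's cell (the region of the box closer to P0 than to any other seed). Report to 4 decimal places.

Area of P0's cell: 828.8952

1. box [0,32]×[0,75]: [(0, 0) (32, 0) (32, 75) (0, 75)]
2. ⊥bis P0·P1 via (16.34,25.88): [(0, 27.785) (0, 0) (32, 0) (32, 24.0542)]  |A|=829.4285
3. ⊥bis P0·P2 via (12.31,28.375): [(2.2964, 27.5173) (0, 27.3206) (0, 0) (32, 0) (32, 24.0542)]  |A|=828.8952
4. ⊥bis P0·P3 via (17.19,37.755): [(2.2964, 27.5173) (0, 27.3206) (0, 0) (32, 0) (32, 24.0542)]  |A|=828.8952
5. canonical 5-gon: [(2.2964, 27.5173) (0, 27.3206) (0, 0) (32, 0) (32, 24.0542)]
6. shoelace: 828.8952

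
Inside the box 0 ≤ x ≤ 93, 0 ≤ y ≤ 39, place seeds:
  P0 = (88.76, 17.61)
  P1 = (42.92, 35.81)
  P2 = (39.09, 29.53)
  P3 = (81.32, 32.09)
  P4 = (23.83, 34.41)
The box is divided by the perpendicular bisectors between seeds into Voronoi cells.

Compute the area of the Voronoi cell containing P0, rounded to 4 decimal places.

1. box [0,93]×[0,39]: [(0, 0) (93, 0) (93, 39) (0, 39)]
2. ⊥bis P0·P1 via (65.84,26.71): [(55.2352, 0) (93, 0) (93, 39) (70.7195, 39)]  |A|=1170.8818
3. ⊥bis P0·P2 via (63.925,23.57): [(62.9038, 19.3145) (58.2686, 0) (93, 0) (93, 39) (70.7195, 39)]  |A|=1141.588
4. ⊥bis P0·P3 via (85.04,24.85): [(61.3056, 12.655) (58.2686, 0) (93, 0) (93, 28.9399)]  |A|=678.3799
5. ⊥bis P0·P4 via (56.295,26.01): [(61.3056, 12.655) (58.2686, 0) (93, 0) (93, 28.9399)]  |A|=678.3799
6. canonical 4-gon: [(61.3056, 12.655) (58.2686, 0) (93, 0) (93, 28.9399)]
7. shoelace: 678.3799

Area of P0's cell: 678.3799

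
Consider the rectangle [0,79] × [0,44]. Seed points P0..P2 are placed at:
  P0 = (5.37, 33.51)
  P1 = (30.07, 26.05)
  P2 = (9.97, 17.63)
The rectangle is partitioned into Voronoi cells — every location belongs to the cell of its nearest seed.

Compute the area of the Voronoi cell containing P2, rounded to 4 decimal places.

Area of P2's cell: 615.4133

1. box [0,79]×[0,44]: [(0, 0) (79, 0) (79, 44) (0, 44)]
2. ⊥bis P2·P0 via (7.67,25.57): [(0, 23.3482) (0, 0) (79, 0) (79, 44) (71.2936, 44)]  |A|=2739.8302
3. ⊥bis P2·P1 via (20.02,21.84): [(17.2901, 28.3567) (0, 23.3482) (0, 0) (29.1689, 0)]  |A|=615.4133
4. canonical 4-gon: [(17.2901, 28.3567) (0, 23.3482) (0, 0) (29.1689, 0)]
5. shoelace: 615.4133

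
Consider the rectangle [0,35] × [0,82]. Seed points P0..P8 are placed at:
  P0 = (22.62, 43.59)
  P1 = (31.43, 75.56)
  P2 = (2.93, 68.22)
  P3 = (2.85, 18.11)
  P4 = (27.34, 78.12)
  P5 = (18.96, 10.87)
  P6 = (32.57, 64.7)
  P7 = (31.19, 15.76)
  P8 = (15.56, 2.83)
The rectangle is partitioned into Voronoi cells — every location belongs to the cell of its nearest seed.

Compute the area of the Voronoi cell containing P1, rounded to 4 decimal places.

1. box [0,35]×[0,82]: [(0, 0) (35, 0) (35, 82) (0, 82)]
2. ⊥bis P1·P0 via (27.025,59.575): [(0, 67.0223) (35, 57.3773) (35, 82) (0, 82)]  |A|=693.0066
3. ⊥bis P1·P2 via (17.18,71.89): [(19.8419, 61.5545) (35, 57.3773) (35, 82) (14.5762, 82)]  |A|=395.4045
4. ⊥bis P1·P3 via (17.14,46.835): [(19.8419, 61.5545) (35, 57.3773) (35, 82) (14.5762, 82)]  |A|=395.4045
5. ⊥bis P1·P4 via (29.385,76.84): [(19.8348, 61.582) (19.8419, 61.5545) (35, 57.3773) (35, 82) (32.6147, 82)]  |A|=211.2495
6. ⊥bis P1·P5 via (25.195,43.215): [(19.8348, 61.582) (19.8419, 61.5545) (35, 57.3773) (35, 82) (32.6147, 82)]  |A|=211.2495
7. ⊥bis P1·P6 via (32,70.13): [(24.7058, 69.3643) (35, 70.4449) (35, 82) (32.6147, 82)]  |A|=74.5447
8. ⊥bis P1·P7 via (31.31,45.66): [(24.7058, 69.3643) (35, 70.4449) (35, 82) (32.6147, 82)]  |A|=74.5447
9. ⊥bis P1·P8 via (23.495,39.195): [(24.7058, 69.3643) (35, 70.4449) (35, 82) (32.6147, 82)]  |A|=74.5447
10. canonical 4-gon: [(24.7058, 69.3643) (35, 70.4449) (35, 82) (32.6147, 82)]
11. shoelace: 74.5447

Area of P1's cell: 74.5447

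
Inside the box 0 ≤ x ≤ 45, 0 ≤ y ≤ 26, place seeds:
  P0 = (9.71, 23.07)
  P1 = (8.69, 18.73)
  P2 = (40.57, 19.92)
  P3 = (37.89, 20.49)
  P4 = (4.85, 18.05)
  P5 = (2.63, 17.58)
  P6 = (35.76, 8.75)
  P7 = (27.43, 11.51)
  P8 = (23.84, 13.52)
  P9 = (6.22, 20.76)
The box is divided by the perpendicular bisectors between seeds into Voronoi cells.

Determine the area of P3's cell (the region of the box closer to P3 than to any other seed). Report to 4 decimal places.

Area of P3's cell: 108.8281

1. box [0,45]×[0,26]: [(0, 0) (45, 0) (45, 26) (0, 26)]
2. ⊥bis P3·P0 via (23.8,21.78): [(21.8059, 0) (45, 0) (45, 26) (24.1864, 26)]  |A|=572.1
3. ⊥bis P3·P1 via (23.29,19.61): [(23.4136, 17.5595) (24.472, 0) (45, 0) (45, 26) (24.1864, 26)]  |A|=548.693
4. ⊥bis P3·P2 via (39.23,20.205): [(23.4136, 17.5595) (24.472, 0) (34.9327, 0) (40.4625, 26) (24.1864, 26)]  |A|=358.8304
5. ⊥bis P3·P4 via (21.37,19.27): [(23.4136, 17.5595) (24.472, 0) (34.9327, 0) (40.4625, 26) (24.1864, 26)]  |A|=358.8304
6. ⊥bis P3·P5 via (20.26,19.035): [(23.4136, 17.5595) (24.472, 0) (34.9327, 0) (40.4625, 26) (24.1864, 26)]  |A|=358.8304
7. ⊥bis P3·P6 via (36.825,14.62): [(23.4136, 17.5595) (23.4444, 17.0476) (37.9969, 14.4074) (40.4625, 26) (24.1864, 26)]  |A|=160.7885
8. ⊥bis P3·P7 via (32.66,16): [(24.1756, 25.8827) (33.2949, 15.2605) (37.9969, 14.4074) (40.4625, 26) (24.1864, 26)]  |A|=116.2972
9. ⊥bis P3·P8 via (30.865,17.005): [(29.589, 19.5771) (33.2949, 15.2605) (37.9969, 14.4074) (40.4625, 26) (26.4027, 26)]  |A|=108.8281
10. ⊥bis P3·P9 via (22.055,20.625): [(29.589, 19.5771) (33.2949, 15.2605) (37.9969, 14.4074) (40.4625, 26) (26.4027, 26)]  |A|=108.8281
11. canonical 5-gon: [(29.589, 19.5771) (33.2949, 15.2605) (37.9969, 14.4074) (40.4625, 26) (26.4027, 26)]
12. shoelace: 108.8281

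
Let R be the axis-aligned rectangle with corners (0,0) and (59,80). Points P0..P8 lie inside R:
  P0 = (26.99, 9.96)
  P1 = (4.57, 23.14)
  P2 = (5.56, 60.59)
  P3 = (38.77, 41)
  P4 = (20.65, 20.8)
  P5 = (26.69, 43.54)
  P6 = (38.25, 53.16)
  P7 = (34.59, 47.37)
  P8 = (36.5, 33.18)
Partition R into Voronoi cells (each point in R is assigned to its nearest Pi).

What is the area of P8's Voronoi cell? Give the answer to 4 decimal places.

1. box [0,59]×[0,80]: [(0, 0) (59, 0) (59, 80) (0, 80)]
2. ⊥bis P8·P0 via (31.745,21.57): [(0, 34.5715) (59, 10.4074) (59, 80) (0, 80)]  |A|=3393.1216
3. ⊥bis P8·P1 via (20.535,28.16): [(21.2564, 25.8657) (59, 10.4074) (59, 80) (4.2345, 80)]  |A|=2795.6813
4. ⊥bis P8·P2 via (21.03,46.885): [(16.3192, 41.5675) (21.2564, 25.8657) (59, 10.4074) (59, 80) (50.3669, 80)]  |A|=1909.1912
5. ⊥bis P8·P3 via (37.635,37.09): [(17.5243, 42.9278) (16.3192, 41.5675) (21.2564, 25.8657) (59, 10.4074) (59, 30.8881)]  |A|=730.6908
6. ⊥bis P8·P4 via (28.575,26.99): [(17.5243, 42.9278) (16.7814, 42.0892) (33.3086, 20.9296) (59, 10.4074) (59, 30.8881)]  |A|=639.0539
7. ⊥bis P8·P5 via (31.595,38.36): [(31.9856, 38.7299) (24.7539, 31.8821) (33.3086, 20.9296) (59, 10.4074) (59, 30.8881)]  |A|=567.2268
8. ⊥bis P8·P6 via (37.375,43.17): [(31.9856, 38.7299) (24.7539, 31.8821) (33.3086, 20.9296) (59, 10.4074) (59, 30.8881)]  |A|=567.2268
9. ⊥bis P8·P7 via (35.545,40.275): [(31.9856, 38.7299) (24.7539, 31.8821) (33.3086, 20.9296) (59, 10.4074) (59, 30.8881)]  |A|=567.2268
10. canonical 5-gon: [(31.9856, 38.7299) (24.7539, 31.8821) (33.3086, 20.9296) (59, 10.4074) (59, 30.8881)]
11. shoelace: 567.2268

Area of P8's cell: 567.2268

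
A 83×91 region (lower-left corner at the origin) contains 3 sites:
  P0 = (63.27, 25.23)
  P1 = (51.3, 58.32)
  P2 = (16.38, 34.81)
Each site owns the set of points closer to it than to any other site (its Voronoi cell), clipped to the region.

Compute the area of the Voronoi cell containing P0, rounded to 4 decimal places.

Area of P0's cell: 1956.8976

1. box [0,83]×[0,91]: [(0, 0) (83, 0) (83, 91) (0, 91)]
2. ⊥bis P0·P1 via (57.285,41.775): [(0, 21.0527) (0, 0) (83, 0) (83, 51.0772)]  |A|=2993.3886
3. ⊥bis P0·P2 via (39.825,30.02): [(41.0249, 35.8931) (33.6917, 0) (83, 0) (83, 51.0772)]  |A|=1956.8976
4. canonical 4-gon: [(41.0249, 35.8931) (33.6917, 0) (83, 0) (83, 51.0772)]
5. shoelace: 1956.8976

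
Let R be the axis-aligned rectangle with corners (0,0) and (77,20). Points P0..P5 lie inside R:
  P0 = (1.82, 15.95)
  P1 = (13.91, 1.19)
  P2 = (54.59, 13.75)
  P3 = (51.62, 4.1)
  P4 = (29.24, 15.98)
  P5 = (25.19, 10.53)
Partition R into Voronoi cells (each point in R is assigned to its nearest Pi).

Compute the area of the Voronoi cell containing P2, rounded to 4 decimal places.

1. box [0,77]×[0,20]: [(0, 0) (77, 0) (77, 20) (0, 20)]
2. ⊥bis P2·P0 via (28.205,14.85): [(27.5859, 0) (77, 0) (77, 20) (28.4197, 20)]  |A|=979.944
3. ⊥bis P2·P1 via (34.25,7.47): [(36.5564, 0) (77, 0) (77, 20) (30.3813, 20)]  |A|=870.6228
4. ⊥bis P2·P3 via (53.105,8.925): [(31.7738, 15.4902) (77, 1.5708) (77, 20) (30.3813, 20)]  |A|=521.8633
5. ⊥bis P2·P4 via (41.915,14.865): [(41.7012, 12.4348) (77, 1.5708) (77, 20) (42.3667, 20)]  |A|=456.2688
6. ⊥bis P2·P5 via (39.89,12.14): [(41.7012, 12.4348) (77, 1.5708) (77, 20) (42.3667, 20)]  |A|=456.2688
7. canonical 4-gon: [(41.7012, 12.4348) (77, 1.5708) (77, 20) (42.3667, 20)]
8. shoelace: 456.2688

Area of P2's cell: 456.2688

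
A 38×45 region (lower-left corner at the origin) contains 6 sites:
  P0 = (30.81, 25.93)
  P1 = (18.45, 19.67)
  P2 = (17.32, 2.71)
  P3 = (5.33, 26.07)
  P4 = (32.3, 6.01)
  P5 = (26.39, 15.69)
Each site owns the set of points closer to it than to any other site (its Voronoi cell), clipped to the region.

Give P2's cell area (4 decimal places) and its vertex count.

1. box [0,38]×[0,45]: [(0, 0) (38, 0) (38, 45) (0, 45)]
2. ⊥bis P2·P0 via (24.065,14.32): [(0, 28.3009) (0, 0) (38, 0) (38, 6.2243)]  |A|=655.9783
3. ⊥bis P2·P1 via (17.885,11.19): [(30.9511, 10.3194) (0, 12.3816) (0, 0) (38, 0) (38, 6.2243)]  |A|=409.6189
4. ⊥bis P2·P3 via (11.325,14.39): [(30.9511, 10.3194) (6.5605, 11.9445) (0, 8.5772) (0, 0) (38, 0) (38, 6.2243)]  |A|=397.1395
5. ⊥bis P2·P4 via (24.81,4.36): [(23.3861, 10.8235) (6.5605, 11.9445) (0, 8.5772) (0, 0) (25.7705, 0)]  |A|=271.7629
6. ⊥bis P2·P5 via (21.855,9.2): [(24.0874, 7.6401) (19.1254, 11.1074) (6.5605, 11.9445) (0, 8.5772) (0, 0) (25.7705, 0)]  |A|=265.0806
7. canonical 6-gon: [(24.0874, 7.6401) (19.1254, 11.1074) (6.5605, 11.9445) (0, 8.5772) (0, 0) (25.7705, 0)]
8. shoelace: 265.0806

Area of P2's cell: 265.0806 (6 vertices)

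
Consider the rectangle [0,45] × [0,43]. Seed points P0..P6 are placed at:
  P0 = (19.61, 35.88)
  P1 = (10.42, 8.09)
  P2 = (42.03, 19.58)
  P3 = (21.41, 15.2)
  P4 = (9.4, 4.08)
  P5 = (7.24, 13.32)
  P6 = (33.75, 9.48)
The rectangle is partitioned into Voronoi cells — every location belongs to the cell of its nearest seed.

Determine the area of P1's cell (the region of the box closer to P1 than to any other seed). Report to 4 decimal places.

1. box [0,45]×[0,43]: [(0, 0) (45, 0) (45, 43) (0, 43)]
2. ⊥bis P1·P0 via (15.015,21.985): [(0, 26.9504) (0, 0) (45, 0) (45, 12.0691)]  |A|=877.9388
3. ⊥bis P1·P2 via (26.225,13.835): [(24.3894, 18.8849) (0, 26.9504) (0, 0) (31.2539, 0)]  |A|=623.7658
4. ⊥bis P1·P3 via (15.915,11.645): [(7.6498, 24.4206) (0, 26.9504) (0, 0) (23.4488, 0)]  |A|=389.399
5. ⊥bis P1·P4 via (9.91,6.085): [(21.4034, 3.1615) (7.6498, 24.4206) (0, 26.9504) (0, 8.6057)]  |A|=260.2363
6. ⊥bis P1·P5 via (8.83,10.705): [(3.7914, 7.6414) (21.4034, 3.1615) (14.3513, 14.0621)]  |A|=80.1946
7. ⊥bis P1·P6 via (22.085,8.785): [(3.7914, 7.6414) (21.4034, 3.1615) (14.3513, 14.0621)]  |A|=80.1946
8. canonical 3-gon: [(3.7914, 7.6414) (21.4034, 3.1615) (14.3513, 14.0621)]
9. shoelace: 80.1946

Area of P1's cell: 80.1946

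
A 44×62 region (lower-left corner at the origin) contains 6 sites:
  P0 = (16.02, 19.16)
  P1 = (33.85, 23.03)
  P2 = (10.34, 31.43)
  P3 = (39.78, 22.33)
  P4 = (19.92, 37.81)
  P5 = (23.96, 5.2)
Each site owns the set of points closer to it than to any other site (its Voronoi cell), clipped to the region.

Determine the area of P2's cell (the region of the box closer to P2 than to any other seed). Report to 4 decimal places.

1. box [0,44]×[0,62]: [(0, 0) (44, 0) (44, 62) (0, 62)]
2. ⊥bis P2·P0 via (13.18,25.295): [(0, 19.1937) (44, 39.5621) (44, 62) (0, 62)]  |A|=1435.3709
3. ⊥bis P2·P1 via (22.095,27.23): [(0, 19.1937) (23.0334, 29.8563) (34.5181, 62) (0, 62)]  |A|=1047.7564
4. ⊥bis P2·P3 via (25.06,26.88): [(0, 19.1937) (23.0334, 29.8563) (34.5181, 62) (0, 62)]  |A|=1047.7564
5. ⊥bis P2·P4 via (15.13,34.62): [(0, 57.3387) (0, 19.1937) (19.4173, 28.1824)]  |A|=370.3359
6. ⊥bis P2·P5 via (17.15,18.315): [(0, 57.3387) (0, 19.1937) (19.4173, 28.1824)]  |A|=370.3359
7. canonical 3-gon: [(0, 57.3387) (0, 19.1937) (19.4173, 28.1824)]
8. shoelace: 370.3359

Area of P2's cell: 370.3359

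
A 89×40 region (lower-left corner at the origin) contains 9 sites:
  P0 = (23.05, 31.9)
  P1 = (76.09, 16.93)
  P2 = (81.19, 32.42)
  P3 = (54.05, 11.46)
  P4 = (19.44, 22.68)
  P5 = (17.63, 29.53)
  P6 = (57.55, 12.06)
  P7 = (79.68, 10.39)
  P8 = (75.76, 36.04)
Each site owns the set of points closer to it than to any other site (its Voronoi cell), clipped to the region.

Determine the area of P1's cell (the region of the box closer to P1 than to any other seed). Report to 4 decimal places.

Area of P1's cell: 254.9333

1. box [0,89]×[0,40]: [(0, 0) (89, 0) (89, 40) (0, 40)]
2. ⊥bis P1·P0 via (49.57,24.415): [(42.6791, 0) (89, 0) (89, 40) (53.9687, 40)]  |A|=1627.0436
3. ⊥bis P1·P2 via (78.64,24.675): [(52.1088, 33.4103) (42.6791, 0) (89, 0) (89, 21.264)]  |A|=1166.0237
4. ⊥bis P1·P3 via (65.07,14.195): [(61.03, 30.473) (68.593, 0) (89, 0) (89, 21.264)]  |A|=608.3082
5. ⊥bis P1·P4 via (47.765,19.805): [(61.03, 30.473) (68.593, 0) (89, 0) (89, 21.264)]  |A|=608.3082
6. ⊥bis P1·P5 via (46.86,23.23): [(61.03, 30.473) (68.593, 0) (89, 0) (89, 21.264)]  |A|=608.3082
7. ⊥bis P1·P6 via (66.82,14.495): [(62.7738, 29.8989) (70.6275, 0) (89, 0) (89, 21.264)]  |A|=553.4962
8. ⊥bis P1·P7 via (77.885,13.66): [(62.7738, 29.8989) (68.4061, 8.4568) (89, 19.7614) (89, 21.264)]  |A|=272.3287
9. ⊥bis P1·P8 via (75.925,26.485): [(73.2812, 26.4393) (63.7259, 26.2743) (68.4061, 8.4568) (89, 19.7614) (89, 21.264)]  |A|=254.9333
10. canonical 5-gon: [(73.2812, 26.4393) (63.7259, 26.2743) (68.4061, 8.4568) (89, 19.7614) (89, 21.264)]
11. shoelace: 254.9333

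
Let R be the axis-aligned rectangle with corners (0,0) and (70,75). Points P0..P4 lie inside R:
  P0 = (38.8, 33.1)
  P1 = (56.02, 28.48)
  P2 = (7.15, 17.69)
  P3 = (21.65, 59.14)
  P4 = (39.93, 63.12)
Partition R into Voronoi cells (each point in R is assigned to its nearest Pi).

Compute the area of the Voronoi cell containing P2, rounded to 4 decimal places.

1. box [0,70]×[0,75]: [(0, 0) (70, 0) (70, 75) (0, 75)]
2. ⊥bis P2·P0 via (22.975,25.395): [(0, 72.5825) (0, 0) (35.3395, 0)]  |A|=1282.5145
3. ⊥bis P2·P1 via (31.585,23.085): [(0, 72.5825) (0, 0) (35.3395, 0)]  |A|=1282.5145
4. ⊥bis P2·P3 via (14.4,38.415): [(17.0947, 37.4723) (0, 43.4524) (0, 0) (35.3395, 0)]  |A|=1033.5299
5. ⊥bis P2·P4 via (23.54,40.405): [(17.0947, 37.4723) (0, 43.4524) (0, 0) (35.3395, 0)]  |A|=1033.5299
6. canonical 4-gon: [(17.0947, 37.4723) (0, 43.4524) (0, 0) (35.3395, 0)]
7. shoelace: 1033.5299

Area of P2's cell: 1033.5299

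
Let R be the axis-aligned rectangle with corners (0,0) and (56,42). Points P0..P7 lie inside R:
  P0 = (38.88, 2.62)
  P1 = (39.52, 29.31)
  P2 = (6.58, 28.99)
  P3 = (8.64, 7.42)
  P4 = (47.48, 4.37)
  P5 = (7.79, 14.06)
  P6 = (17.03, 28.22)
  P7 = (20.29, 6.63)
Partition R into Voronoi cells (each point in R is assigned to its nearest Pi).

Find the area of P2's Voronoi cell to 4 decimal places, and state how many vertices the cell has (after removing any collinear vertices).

Area of P2's cell: 247.8783 (4 vertices)

1. box [0,56]×[0,42]: [(0, 0) (56, 0) (56, 42) (0, 42)]
2. ⊥bis P2·P0 via (22.73,15.805): [(0, 0) (9.8267, 0) (44.1158, 42) (0, 42)]  |A|=1132.7922
3. ⊥bis P2·P1 via (23.05,29.15): [(0, 0) (9.8267, 0) (23.1744, 16.3493) (22.9252, 42) (0, 42)]  |A|=861.0144
4. ⊥bis P2·P3 via (7.61,18.205): [(0, 17.4782) (23.1419, 19.6883) (22.9252, 42) (0, 42)]  |A|=539.4897
5. ⊥bis P2·P4 via (27.03,16.68): [(0, 17.4782) (23.1419, 19.6883) (22.9252, 42) (0, 42)]  |A|=539.4897
6. ⊥bis P2·P5 via (7.185,21.525): [(0, 20.9427) (23.1115, 22.8158) (22.9252, 42) (0, 42)]  |A|=463.2343
7. ⊥bis P2·P6 via (11.805,28.605): [(0, 20.9427) (11.3079, 21.8591) (12.792, 42) (0, 42)]  |A|=247.8783
8. ⊥bis P2·P7 via (13.435,17.81): [(0, 20.9427) (11.3079, 21.8591) (12.792, 42) (0, 42)]  |A|=247.8783
9. canonical 4-gon: [(0, 20.9427) (11.3079, 21.8591) (12.792, 42) (0, 42)]
10. shoelace: 247.8783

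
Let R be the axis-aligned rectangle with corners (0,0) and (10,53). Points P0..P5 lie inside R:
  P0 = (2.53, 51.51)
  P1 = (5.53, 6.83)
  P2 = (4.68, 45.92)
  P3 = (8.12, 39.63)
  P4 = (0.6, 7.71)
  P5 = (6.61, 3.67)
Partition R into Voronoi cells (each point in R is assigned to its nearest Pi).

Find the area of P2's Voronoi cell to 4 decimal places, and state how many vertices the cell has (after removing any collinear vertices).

1. box [0,10]×[0,53]: [(0, 0) (10, 0) (10, 53) (0, 53)]
2. ⊥bis P2·P0 via (3.605,48.715): [(0, 47.3285) (0, 0) (10, 0) (10, 51.1746)]  |A|=492.5154
3. ⊥bis P2·P1 via (5.105,26.375): [(0, 47.3285) (0, 26.264) (10, 26.4814) (10, 51.1746)]  |A|=228.7882
4. ⊥bis P2·P3 via (6.4,42.775): [(0, 47.3285) (0, 39.2748) (10, 44.7438) (10, 51.1746)]  |A|=72.422
5. ⊥bis P2·P4 via (2.64,26.815): [(0, 47.3285) (0, 39.2748) (10, 44.7438) (10, 51.1746)]  |A|=72.422
6. ⊥bis P2·P5 via (5.645,24.795): [(0, 47.3285) (0, 39.2748) (10, 44.7438) (10, 51.1746)]  |A|=72.422
7. canonical 4-gon: [(0, 47.3285) (0, 39.2748) (10, 44.7438) (10, 51.1746)]
8. shoelace: 72.422

Area of P2's cell: 72.4220 (4 vertices)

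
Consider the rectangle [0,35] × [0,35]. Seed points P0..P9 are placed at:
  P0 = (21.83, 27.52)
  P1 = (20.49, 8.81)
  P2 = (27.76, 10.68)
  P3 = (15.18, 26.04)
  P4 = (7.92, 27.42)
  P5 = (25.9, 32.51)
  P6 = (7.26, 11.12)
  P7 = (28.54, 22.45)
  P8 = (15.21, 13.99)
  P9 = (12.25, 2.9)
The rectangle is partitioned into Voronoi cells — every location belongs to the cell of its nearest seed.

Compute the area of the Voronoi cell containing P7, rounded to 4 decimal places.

Area of P7's cell: 134.0594

1. box [0,35]×[0,35]: [(0, 0) (35, 0) (35, 35) (0, 35)]
2. ⊥bis P7·P0 via (25.185,24.985): [(6.3066, 0) (35, 0) (35, 35) (32.7522, 35)]  |A|=541.4703
3. ⊥bis P7·P1 via (24.515,15.63): [(20.0898, 18.2416) (35, 9.442) (35, 35) (32.7522, 35)]  |A|=209.372
4. ⊥bis P7·P2 via (28.15,16.565): [(20.0898, 18.2416) (22.2705, 16.9546) (35, 16.111) (35, 35) (32.7522, 35)]  |A|=166.9253
5. ⊥bis P7·P3 via (21.86,24.245): [(20.3335, 18.5642) (20.2253, 18.1617) (22.2705, 16.9546) (35, 16.111) (35, 35) (32.7522, 35)]  |A|=166.8937
6. ⊥bis P7·P4 via (18.23,24.935): [(20.3335, 18.5642) (20.2253, 18.1617) (22.2705, 16.9546) (35, 16.111) (35, 35) (32.7522, 35)]  |A|=166.8937
7. ⊥bis P7·P5 via (27.22,27.48): [(27.0331, 27.431) (20.3335, 18.5642) (20.2253, 18.1617) (22.2705, 16.9546) (35, 16.111) (35, 29.5217)]  |A|=136.5644
8. ⊥bis P7·P6 via (17.9,16.785): [(27.0331, 27.431) (20.3335, 18.5642) (20.2253, 18.1617) (22.2705, 16.9546) (35, 16.111) (35, 29.5217)]  |A|=136.5644
9. ⊥bis P7·P8 via (21.875,18.22): [(27.0331, 27.431) (21.0526, 19.5159) (22.696, 16.9264) (35, 16.111) (35, 29.5217)]  |A|=134.0594
10. ⊥bis P7·P9 via (20.395,12.675): [(27.0331, 27.431) (21.0526, 19.5159) (22.696, 16.9264) (35, 16.111) (35, 29.5217)]  |A|=134.0594
11. canonical 5-gon: [(27.0331, 27.431) (21.0526, 19.5159) (22.696, 16.9264) (35, 16.111) (35, 29.5217)]
12. shoelace: 134.0594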